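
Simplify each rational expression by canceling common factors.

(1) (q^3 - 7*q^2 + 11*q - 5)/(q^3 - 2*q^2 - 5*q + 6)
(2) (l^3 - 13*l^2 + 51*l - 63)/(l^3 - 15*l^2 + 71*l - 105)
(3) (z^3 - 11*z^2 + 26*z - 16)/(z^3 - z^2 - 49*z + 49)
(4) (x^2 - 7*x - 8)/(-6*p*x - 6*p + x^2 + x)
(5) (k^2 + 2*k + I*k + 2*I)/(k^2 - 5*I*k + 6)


(1) = (q^2 - 6*q + 5)/(q^2 - q - 6)
(2) = (l - 3)/(l - 5)
(3) = (z^2 - 10*z + 16)/(z^2 - 49)
(4) = (x - 8)/(-6*p + x)
(5) = (k + 2)/(k - 6*I)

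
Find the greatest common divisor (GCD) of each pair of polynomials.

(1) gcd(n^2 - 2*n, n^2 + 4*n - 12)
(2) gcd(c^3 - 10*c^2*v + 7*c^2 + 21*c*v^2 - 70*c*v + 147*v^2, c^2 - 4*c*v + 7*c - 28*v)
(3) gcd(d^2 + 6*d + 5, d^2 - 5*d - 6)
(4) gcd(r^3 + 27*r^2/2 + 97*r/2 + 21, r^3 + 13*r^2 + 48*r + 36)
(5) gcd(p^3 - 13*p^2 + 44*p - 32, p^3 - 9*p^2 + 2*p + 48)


(1) = gcd(n*(n - 2), (n - 2)*(n + 6)) = n - 2
(2) = c + 7
(3) = d + 1
(4) = gcd((r + 1/2)*(r + 6)*(r + 7), (r + 1)*(r + 6)^2) = r + 6
(5) = gcd((p - 8)*(p - 4)*(p - 1), (p - 8)*(p - 3)*(p + 2)) = p - 8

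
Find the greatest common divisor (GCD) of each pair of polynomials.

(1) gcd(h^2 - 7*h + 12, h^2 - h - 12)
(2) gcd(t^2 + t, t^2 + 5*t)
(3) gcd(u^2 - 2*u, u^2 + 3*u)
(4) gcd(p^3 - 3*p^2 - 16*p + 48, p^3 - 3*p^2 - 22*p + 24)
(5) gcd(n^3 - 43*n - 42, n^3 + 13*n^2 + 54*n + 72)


(1) = gcd((h - 4)*(h - 3), (h - 4)*(h + 3)) = h - 4
(2) = t
(3) = gcd(u*(u - 2), u*(u + 3)) = u
(4) = gcd((p - 4)*(p - 3)*(p + 4), (p - 6)*(p - 1)*(p + 4)) = p + 4
(5) = gcd((n - 7)*(n + 1)*(n + 6), (n + 3)*(n + 4)*(n + 6)) = n + 6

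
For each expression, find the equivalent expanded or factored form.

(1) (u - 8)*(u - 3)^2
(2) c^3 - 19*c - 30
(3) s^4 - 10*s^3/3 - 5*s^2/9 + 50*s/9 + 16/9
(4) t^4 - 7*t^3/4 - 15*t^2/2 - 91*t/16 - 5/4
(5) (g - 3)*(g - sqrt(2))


(1) = u^3 - 14*u^2 + 57*u - 72
(2) = (c - 5)*(c + 2)*(c + 3)
(3) = (s - 8/3)*(s - 2)*(s + 1/3)*(s + 1)
(4) = (t - 4)*(t + 1/2)^2*(t + 5/4)
(5) = g^2 - 3*g - sqrt(2)*g + 3*sqrt(2)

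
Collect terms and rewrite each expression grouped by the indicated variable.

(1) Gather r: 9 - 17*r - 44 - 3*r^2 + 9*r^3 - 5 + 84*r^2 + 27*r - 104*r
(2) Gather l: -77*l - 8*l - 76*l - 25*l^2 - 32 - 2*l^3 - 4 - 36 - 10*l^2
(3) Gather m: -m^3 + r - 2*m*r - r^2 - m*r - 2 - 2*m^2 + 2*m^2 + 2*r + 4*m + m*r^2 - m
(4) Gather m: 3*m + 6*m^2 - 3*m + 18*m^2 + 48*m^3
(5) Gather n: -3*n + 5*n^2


(1) = 9*r^3 + 81*r^2 - 94*r - 40
(2) = -2*l^3 - 35*l^2 - 161*l - 72
(3) = -m^3 + m*(r^2 - 3*r + 3) - r^2 + 3*r - 2
(4) = 48*m^3 + 24*m^2
(5) = 5*n^2 - 3*n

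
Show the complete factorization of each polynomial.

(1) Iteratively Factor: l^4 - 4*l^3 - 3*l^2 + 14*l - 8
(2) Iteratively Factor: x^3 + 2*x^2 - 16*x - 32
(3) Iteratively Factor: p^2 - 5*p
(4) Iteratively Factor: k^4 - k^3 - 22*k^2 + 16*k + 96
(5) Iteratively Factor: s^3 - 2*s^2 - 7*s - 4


(1) = (l - 1)*(l^3 - 3*l^2 - 6*l + 8) = (l - 1)*(l + 2)*(l^2 - 5*l + 4) = (l - 1)^2*(l + 2)*(l - 4)
(2) = (x - 4)*(x^2 + 6*x + 8) = (x - 4)*(x + 2)*(x + 4)
(3) = (p - 5)*(p)
(4) = (k + 4)*(k^3 - 5*k^2 - 2*k + 24) = (k - 4)*(k + 4)*(k^2 - k - 6) = (k - 4)*(k + 2)*(k + 4)*(k - 3)
(5) = (s + 1)*(s^2 - 3*s - 4) = (s + 1)^2*(s - 4)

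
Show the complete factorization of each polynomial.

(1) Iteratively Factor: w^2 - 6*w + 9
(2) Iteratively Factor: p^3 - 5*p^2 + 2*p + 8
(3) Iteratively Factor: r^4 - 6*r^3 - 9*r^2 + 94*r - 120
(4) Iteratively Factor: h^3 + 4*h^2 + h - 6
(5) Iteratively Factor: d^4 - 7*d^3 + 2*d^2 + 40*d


(1) = (w - 3)*(w - 3)
(2) = (p + 1)*(p^2 - 6*p + 8) = (p - 2)*(p + 1)*(p - 4)
(3) = (r - 2)*(r^3 - 4*r^2 - 17*r + 60) = (r - 5)*(r - 2)*(r^2 + r - 12) = (r - 5)*(r - 3)*(r - 2)*(r + 4)
(4) = (h + 3)*(h^2 + h - 2) = (h - 1)*(h + 3)*(h + 2)
(5) = (d + 2)*(d^3 - 9*d^2 + 20*d) = (d - 5)*(d + 2)*(d^2 - 4*d) = (d - 5)*(d - 4)*(d + 2)*(d)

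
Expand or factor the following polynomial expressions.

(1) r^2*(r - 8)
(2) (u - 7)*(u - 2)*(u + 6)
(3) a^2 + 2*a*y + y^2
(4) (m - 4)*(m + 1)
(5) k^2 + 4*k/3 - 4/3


(1) = r^3 - 8*r^2
(2) = u^3 - 3*u^2 - 40*u + 84
(3) = (a + y)^2
(4) = m^2 - 3*m - 4
(5) = (k - 2/3)*(k + 2)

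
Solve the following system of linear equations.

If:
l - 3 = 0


Then:
l = 3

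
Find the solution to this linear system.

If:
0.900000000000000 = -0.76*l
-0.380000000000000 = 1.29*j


Then:
j = -0.29
l = -1.18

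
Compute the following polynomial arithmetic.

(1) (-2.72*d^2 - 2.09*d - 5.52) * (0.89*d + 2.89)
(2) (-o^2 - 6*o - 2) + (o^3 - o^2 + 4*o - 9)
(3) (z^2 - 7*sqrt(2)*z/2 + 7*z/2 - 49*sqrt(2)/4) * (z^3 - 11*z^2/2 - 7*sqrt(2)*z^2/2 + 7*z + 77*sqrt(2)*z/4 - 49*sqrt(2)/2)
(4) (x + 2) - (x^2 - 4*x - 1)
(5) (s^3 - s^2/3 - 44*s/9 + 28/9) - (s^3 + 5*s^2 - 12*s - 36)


(1) = -2.4208*d^3 - 9.7209*d^2 - 10.9529*d - 15.9528
(2) = o^3 - 2*o^2 - 2*o - 11
(3) = z^5 - 7*sqrt(2)*z^4 - 2*z^4 + 49*z^3/4 + 14*sqrt(2)*z^3 - 49*z^2/2 + 343*sqrt(2)*z^2/4 - 2401*z/8 - 343*sqrt(2)*z/2 + 2401/4
(4) = -x^2 + 5*x + 3
(5) = -16*s^2/3 + 64*s/9 + 352/9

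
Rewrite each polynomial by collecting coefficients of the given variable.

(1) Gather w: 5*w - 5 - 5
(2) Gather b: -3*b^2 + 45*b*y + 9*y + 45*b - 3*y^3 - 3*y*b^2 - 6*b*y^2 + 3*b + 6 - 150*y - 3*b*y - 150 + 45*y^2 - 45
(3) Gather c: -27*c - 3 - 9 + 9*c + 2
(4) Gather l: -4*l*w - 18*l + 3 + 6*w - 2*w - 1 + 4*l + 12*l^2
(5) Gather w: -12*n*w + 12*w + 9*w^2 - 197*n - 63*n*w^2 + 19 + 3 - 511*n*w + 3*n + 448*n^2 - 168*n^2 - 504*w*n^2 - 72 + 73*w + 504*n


(1) = 5*w - 10
(2) = b^2*(-3*y - 3) + b*(-6*y^2 + 42*y + 48) - 3*y^3 + 45*y^2 - 141*y - 189
(3) = -18*c - 10
(4) = 12*l^2 + l*(-4*w - 14) + 4*w + 2
(5) = 280*n^2 + 310*n + w^2*(9 - 63*n) + w*(-504*n^2 - 523*n + 85) - 50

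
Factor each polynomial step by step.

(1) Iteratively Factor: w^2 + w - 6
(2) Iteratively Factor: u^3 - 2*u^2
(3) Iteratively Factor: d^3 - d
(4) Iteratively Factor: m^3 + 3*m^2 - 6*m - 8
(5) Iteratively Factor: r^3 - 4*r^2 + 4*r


(1) = (w - 2)*(w + 3)
(2) = (u)*(u^2 - 2*u) = u^2*(u - 2)
(3) = (d)*(d^2 - 1) = d*(d + 1)*(d - 1)
(4) = (m + 1)*(m^2 + 2*m - 8) = (m + 1)*(m + 4)*(m - 2)
(5) = (r - 2)*(r^2 - 2*r) = r*(r - 2)*(r - 2)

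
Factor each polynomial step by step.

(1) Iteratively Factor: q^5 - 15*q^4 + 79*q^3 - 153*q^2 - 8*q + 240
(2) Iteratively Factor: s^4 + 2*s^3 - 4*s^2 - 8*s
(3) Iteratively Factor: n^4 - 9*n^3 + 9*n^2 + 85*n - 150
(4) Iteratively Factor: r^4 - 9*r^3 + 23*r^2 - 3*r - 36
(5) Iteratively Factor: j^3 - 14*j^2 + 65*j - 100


(1) = (q - 3)*(q^4 - 12*q^3 + 43*q^2 - 24*q - 80) = (q - 4)*(q - 3)*(q^3 - 8*q^2 + 11*q + 20) = (q - 4)*(q - 3)*(q + 1)*(q^2 - 9*q + 20) = (q - 5)*(q - 4)*(q - 3)*(q + 1)*(q - 4)
(2) = (s + 2)*(s^3 - 4*s) = (s + 2)^2*(s^2 - 2*s) = (s - 2)*(s + 2)^2*(s)
(3) = (n - 5)*(n^3 - 4*n^2 - 11*n + 30) = (n - 5)*(n - 2)*(n^2 - 2*n - 15) = (n - 5)^2*(n - 2)*(n + 3)
(4) = (r - 4)*(r^3 - 5*r^2 + 3*r + 9) = (r - 4)*(r + 1)*(r^2 - 6*r + 9) = (r - 4)*(r - 3)*(r + 1)*(r - 3)
(5) = (j - 5)*(j^2 - 9*j + 20) = (j - 5)^2*(j - 4)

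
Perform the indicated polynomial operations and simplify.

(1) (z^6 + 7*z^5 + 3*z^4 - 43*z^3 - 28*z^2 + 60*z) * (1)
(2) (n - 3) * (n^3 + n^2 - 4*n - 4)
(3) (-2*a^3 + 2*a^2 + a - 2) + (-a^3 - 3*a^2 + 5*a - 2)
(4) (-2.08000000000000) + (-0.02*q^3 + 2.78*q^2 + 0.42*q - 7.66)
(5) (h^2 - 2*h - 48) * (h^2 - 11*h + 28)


(1) = z^6 + 7*z^5 + 3*z^4 - 43*z^3 - 28*z^2 + 60*z
(2) = n^4 - 2*n^3 - 7*n^2 + 8*n + 12
(3) = -3*a^3 - a^2 + 6*a - 4
(4) = -0.02*q^3 + 2.78*q^2 + 0.42*q - 9.74
(5) = h^4 - 13*h^3 + 2*h^2 + 472*h - 1344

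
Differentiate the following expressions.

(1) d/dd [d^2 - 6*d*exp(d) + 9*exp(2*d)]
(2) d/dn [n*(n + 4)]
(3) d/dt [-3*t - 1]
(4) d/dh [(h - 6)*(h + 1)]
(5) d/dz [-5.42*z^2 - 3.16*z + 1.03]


(1) = -6*d*exp(d) + 2*d + 18*exp(2*d) - 6*exp(d)
(2) = 2*n + 4
(3) = -3
(4) = 2*h - 5
(5) = -10.84*z - 3.16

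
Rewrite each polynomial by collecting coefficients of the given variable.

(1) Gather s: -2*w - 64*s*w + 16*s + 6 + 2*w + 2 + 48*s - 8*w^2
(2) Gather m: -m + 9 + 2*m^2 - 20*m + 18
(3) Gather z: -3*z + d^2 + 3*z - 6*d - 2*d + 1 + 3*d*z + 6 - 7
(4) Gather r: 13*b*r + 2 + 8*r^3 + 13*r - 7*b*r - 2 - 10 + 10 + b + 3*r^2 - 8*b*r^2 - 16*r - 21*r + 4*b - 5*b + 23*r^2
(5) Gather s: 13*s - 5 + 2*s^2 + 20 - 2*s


(1) = s*(64 - 64*w) - 8*w^2 + 8
(2) = 2*m^2 - 21*m + 27
(3) = d^2 + 3*d*z - 8*d
(4) = 8*r^3 + r^2*(26 - 8*b) + r*(6*b - 24)
(5) = 2*s^2 + 11*s + 15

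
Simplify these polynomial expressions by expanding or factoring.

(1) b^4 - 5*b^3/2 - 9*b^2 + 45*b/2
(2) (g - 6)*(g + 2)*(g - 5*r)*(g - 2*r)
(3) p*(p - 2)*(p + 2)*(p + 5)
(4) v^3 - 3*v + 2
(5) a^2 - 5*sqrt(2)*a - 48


(1) = b*(b - 3)*(b - 5/2)*(b + 3)
(2) = g^4 - 7*g^3*r - 4*g^3 + 10*g^2*r^2 + 28*g^2*r - 12*g^2 - 40*g*r^2 + 84*g*r - 120*r^2
(3) = p^4 + 5*p^3 - 4*p^2 - 20*p
(4) = (v - 1)^2*(v + 2)
(5) = (a - 8*sqrt(2))*(a + 3*sqrt(2))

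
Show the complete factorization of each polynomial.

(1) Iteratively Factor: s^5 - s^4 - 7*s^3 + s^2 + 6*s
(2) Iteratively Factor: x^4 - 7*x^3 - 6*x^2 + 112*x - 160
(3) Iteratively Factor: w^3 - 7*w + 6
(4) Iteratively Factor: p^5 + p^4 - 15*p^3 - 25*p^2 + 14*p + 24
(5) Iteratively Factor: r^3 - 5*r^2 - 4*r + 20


(1) = (s - 1)*(s^4 - 7*s^2 - 6*s) = (s - 1)*(s + 2)*(s^3 - 2*s^2 - 3*s) = s*(s - 1)*(s + 2)*(s^2 - 2*s - 3) = s*(s - 1)*(s + 1)*(s + 2)*(s - 3)
(2) = (x - 4)*(x^3 - 3*x^2 - 18*x + 40) = (x - 4)*(x + 4)*(x^2 - 7*x + 10) = (x - 4)*(x - 2)*(x + 4)*(x - 5)
(3) = (w + 3)*(w^2 - 3*w + 2) = (w - 1)*(w + 3)*(w - 2)
(4) = (p + 2)*(p^4 - p^3 - 13*p^2 + p + 12) = (p - 1)*(p + 2)*(p^3 - 13*p - 12) = (p - 4)*(p - 1)*(p + 2)*(p^2 + 4*p + 3) = (p - 4)*(p - 1)*(p + 1)*(p + 2)*(p + 3)
(5) = (r + 2)*(r^2 - 7*r + 10) = (r - 5)*(r + 2)*(r - 2)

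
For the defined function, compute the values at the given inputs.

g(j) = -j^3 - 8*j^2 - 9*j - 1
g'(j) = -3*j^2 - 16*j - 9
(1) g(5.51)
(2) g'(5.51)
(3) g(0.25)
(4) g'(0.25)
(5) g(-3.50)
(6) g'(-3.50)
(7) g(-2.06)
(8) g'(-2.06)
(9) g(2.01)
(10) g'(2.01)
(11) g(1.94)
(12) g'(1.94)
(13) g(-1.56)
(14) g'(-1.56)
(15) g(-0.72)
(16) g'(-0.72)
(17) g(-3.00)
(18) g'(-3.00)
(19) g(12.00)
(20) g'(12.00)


(1) = -460.75
(2) = -188.24
(3) = -3.77
(4) = -13.19
(5) = -24.62
(6) = 10.25
(7) = -7.67
(8) = 11.23
(9) = -59.53
(10) = -53.28
(11) = -55.87
(12) = -51.33
(13) = -2.63
(14) = 8.66
(15) = 1.71
(16) = 0.96
(17) = -19.00
(18) = 12.00
(19) = -2989.00
(20) = -633.00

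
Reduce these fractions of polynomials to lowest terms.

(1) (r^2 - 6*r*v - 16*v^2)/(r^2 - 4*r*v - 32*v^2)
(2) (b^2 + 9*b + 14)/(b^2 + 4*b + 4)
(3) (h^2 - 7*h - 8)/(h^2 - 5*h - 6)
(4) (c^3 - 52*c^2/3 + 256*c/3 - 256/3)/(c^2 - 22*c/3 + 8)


(1) = (r + 2*v)/(r + 4*v)
(2) = (b + 7)/(b + 2)
(3) = (h - 8)/(h - 6)
(4) = (c^2 - 16*c + 64)/(c - 6)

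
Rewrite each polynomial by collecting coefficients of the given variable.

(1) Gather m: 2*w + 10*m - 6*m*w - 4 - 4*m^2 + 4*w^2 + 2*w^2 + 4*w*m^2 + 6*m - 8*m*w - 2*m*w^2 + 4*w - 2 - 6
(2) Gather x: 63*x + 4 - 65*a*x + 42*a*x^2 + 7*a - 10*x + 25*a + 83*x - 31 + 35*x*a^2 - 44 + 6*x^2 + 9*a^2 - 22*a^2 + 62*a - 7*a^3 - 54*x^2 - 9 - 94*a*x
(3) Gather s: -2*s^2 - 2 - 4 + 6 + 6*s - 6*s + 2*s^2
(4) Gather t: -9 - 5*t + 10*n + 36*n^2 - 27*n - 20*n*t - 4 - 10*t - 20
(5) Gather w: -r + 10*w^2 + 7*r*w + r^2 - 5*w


(1) = m^2*(4*w - 4) + m*(-2*w^2 - 14*w + 16) + 6*w^2 + 6*w - 12
(2) = -7*a^3 - 13*a^2 + 94*a + x^2*(42*a - 48) + x*(35*a^2 - 159*a + 136) - 80
(3) = 0
(4) = 36*n^2 - 17*n + t*(-20*n - 15) - 33
(5) = r^2 - r + 10*w^2 + w*(7*r - 5)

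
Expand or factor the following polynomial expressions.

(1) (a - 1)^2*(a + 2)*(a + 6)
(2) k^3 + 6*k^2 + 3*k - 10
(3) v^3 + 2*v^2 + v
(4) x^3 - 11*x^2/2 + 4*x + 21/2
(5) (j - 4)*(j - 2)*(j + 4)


(1) = a^4 + 6*a^3 - 3*a^2 - 16*a + 12
(2) = (k - 1)*(k + 2)*(k + 5)
(3) = v*(v + 1)^2
(4) = (x - 7/2)*(x - 3)*(x + 1)
(5) = j^3 - 2*j^2 - 16*j + 32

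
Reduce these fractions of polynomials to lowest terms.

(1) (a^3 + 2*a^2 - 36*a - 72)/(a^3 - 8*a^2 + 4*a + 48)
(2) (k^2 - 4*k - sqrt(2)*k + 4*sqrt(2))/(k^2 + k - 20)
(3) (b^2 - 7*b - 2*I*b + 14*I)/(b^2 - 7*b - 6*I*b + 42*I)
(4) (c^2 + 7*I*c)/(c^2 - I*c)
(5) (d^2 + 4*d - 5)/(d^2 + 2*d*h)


(1) = (a + 6)/(a - 4)
(2) = (k - sqrt(2))/(k + 5)
(3) = (b - 2*I)/(b - 6*I)
(4) = (c + 7*I)/(c - I)
(5) = (d^2 + 4*d - 5)/(d^2 + 2*d*h)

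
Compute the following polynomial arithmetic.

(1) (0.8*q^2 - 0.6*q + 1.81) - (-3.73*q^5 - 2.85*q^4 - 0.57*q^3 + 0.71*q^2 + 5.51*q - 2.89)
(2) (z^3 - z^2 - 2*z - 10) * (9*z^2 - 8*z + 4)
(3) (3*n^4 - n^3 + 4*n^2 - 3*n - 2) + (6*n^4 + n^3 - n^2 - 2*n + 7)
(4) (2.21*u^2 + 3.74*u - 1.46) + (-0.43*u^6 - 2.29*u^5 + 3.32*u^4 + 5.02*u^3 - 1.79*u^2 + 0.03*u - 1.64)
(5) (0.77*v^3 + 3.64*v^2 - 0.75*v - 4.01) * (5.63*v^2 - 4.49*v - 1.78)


(1) = 3.73*q^5 + 2.85*q^4 + 0.57*q^3 + 0.09*q^2 - 6.11*q + 4.7
(2) = 9*z^5 - 17*z^4 - 6*z^3 - 78*z^2 + 72*z - 40
(3) = 9*n^4 + 3*n^2 - 5*n + 5
(4) = -0.43*u^6 - 2.29*u^5 + 3.32*u^4 + 5.02*u^3 + 0.42*u^2 + 3.77*u - 3.1
(5) = 4.3351*v^5 + 17.0359*v^4 - 21.9367*v^3 - 25.688*v^2 + 19.3399*v + 7.1378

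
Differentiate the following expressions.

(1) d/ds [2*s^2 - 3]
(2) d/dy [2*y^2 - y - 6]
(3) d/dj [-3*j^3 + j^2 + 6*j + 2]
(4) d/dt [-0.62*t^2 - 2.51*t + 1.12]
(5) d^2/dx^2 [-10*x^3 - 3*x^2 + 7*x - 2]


(1) = 4*s
(2) = 4*y - 1
(3) = -9*j^2 + 2*j + 6
(4) = -1.24*t - 2.51
(5) = -60*x - 6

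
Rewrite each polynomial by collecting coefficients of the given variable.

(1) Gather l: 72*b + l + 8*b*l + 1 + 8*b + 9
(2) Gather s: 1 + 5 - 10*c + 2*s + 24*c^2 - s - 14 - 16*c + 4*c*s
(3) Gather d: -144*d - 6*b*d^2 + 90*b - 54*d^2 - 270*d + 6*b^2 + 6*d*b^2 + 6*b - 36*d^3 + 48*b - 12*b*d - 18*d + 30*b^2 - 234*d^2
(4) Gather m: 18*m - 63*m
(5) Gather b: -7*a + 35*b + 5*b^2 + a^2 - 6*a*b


(1) = 80*b + l*(8*b + 1) + 10
(2) = 24*c^2 - 26*c + s*(4*c + 1) - 8
(3) = 36*b^2 + 144*b - 36*d^3 + d^2*(-6*b - 288) + d*(6*b^2 - 12*b - 432)
(4) = -45*m
(5) = a^2 - 7*a + 5*b^2 + b*(35 - 6*a)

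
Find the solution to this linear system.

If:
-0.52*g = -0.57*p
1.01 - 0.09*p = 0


Then:
g = 12.30
p = 11.22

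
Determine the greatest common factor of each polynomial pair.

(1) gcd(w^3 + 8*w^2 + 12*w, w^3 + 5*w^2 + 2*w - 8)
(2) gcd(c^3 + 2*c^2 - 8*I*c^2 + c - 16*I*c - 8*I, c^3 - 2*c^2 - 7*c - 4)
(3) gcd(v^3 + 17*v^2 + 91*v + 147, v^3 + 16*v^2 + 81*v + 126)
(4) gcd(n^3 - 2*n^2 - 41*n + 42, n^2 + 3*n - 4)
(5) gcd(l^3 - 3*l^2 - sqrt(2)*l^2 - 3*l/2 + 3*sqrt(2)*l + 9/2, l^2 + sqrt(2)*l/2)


(1) = w + 2
(2) = gcd((c + 1)^2*(c - 8*I), (c - 4)*(c + 1)^2) = c^2 + 2*c + 1
(3) = gcd((v + 3)*(v + 7)^2, (v + 3)*(v + 6)*(v + 7)) = v^2 + 10*v + 21
(4) = gcd((n - 7)*(n - 1)*(n + 6), (n - 1)*(n + 4)) = n - 1
(5) = gcd((l - 3)*(l - 3*sqrt(2)/2)*(l + sqrt(2)/2), l*(l + sqrt(2)/2)) = l + sqrt(2)/2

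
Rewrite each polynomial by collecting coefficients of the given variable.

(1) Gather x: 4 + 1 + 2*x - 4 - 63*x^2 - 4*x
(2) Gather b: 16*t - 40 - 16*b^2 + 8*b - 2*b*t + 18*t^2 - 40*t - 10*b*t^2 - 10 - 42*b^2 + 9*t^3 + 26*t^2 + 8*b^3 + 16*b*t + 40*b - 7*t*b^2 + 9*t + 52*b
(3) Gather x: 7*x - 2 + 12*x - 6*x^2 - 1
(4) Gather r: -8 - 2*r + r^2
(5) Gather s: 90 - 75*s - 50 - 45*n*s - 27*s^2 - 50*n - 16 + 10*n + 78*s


(1) = -63*x^2 - 2*x + 1
(2) = 8*b^3 + b^2*(-7*t - 58) + b*(-10*t^2 + 14*t + 100) + 9*t^3 + 44*t^2 - 15*t - 50
(3) = -6*x^2 + 19*x - 3
(4) = r^2 - 2*r - 8
(5) = -40*n - 27*s^2 + s*(3 - 45*n) + 24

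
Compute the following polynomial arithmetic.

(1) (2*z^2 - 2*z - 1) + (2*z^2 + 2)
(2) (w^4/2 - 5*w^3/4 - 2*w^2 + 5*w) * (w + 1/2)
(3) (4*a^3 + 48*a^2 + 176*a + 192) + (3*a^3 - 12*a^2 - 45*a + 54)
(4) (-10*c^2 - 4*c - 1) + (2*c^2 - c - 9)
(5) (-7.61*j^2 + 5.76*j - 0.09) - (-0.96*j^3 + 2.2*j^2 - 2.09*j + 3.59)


(1) = 4*z^2 - 2*z + 1
(2) = w^5/2 - w^4 - 21*w^3/8 + 4*w^2 + 5*w/2
(3) = 7*a^3 + 36*a^2 + 131*a + 246
(4) = -8*c^2 - 5*c - 10
(5) = 0.96*j^3 - 9.81*j^2 + 7.85*j - 3.68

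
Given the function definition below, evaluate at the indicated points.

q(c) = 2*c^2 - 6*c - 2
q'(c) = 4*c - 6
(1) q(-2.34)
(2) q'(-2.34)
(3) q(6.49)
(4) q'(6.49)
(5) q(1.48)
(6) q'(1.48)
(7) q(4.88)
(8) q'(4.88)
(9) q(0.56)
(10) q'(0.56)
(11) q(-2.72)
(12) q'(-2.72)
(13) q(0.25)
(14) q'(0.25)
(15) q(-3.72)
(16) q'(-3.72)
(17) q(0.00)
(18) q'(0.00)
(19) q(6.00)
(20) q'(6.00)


(1) = 22.99
(2) = -15.36
(3) = 43.30
(4) = 19.96
(5) = -6.50
(6) = -0.08
(7) = 16.35
(8) = 13.52
(9) = -4.73
(10) = -3.76
(11) = 29.12
(12) = -16.88
(13) = -3.38
(14) = -5.00
(15) = 48.00
(16) = -20.88
(17) = -2.00
(18) = -6.00
(19) = 34.00
(20) = 18.00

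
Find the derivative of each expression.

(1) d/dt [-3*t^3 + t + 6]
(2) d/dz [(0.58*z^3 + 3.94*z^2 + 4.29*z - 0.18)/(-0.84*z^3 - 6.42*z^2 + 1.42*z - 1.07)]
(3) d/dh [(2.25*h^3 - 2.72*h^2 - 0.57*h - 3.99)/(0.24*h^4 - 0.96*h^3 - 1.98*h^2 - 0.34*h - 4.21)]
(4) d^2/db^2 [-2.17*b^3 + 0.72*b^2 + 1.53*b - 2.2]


(1) = 1 - 9*t^2
(2) = (-0.414*z^4 + 8.8544*z^3 + 30.8212*z^2 - 10.7428*z - 4.3347)/(0.7056*z^6 + 10.7856*z^5 + 38.8308*z^4 - 16.4352*z^3 + 15.7552*z^2 - 3.0388*z + 1.1449)
(3) = (-0.54*h^6 + 1.3056*h^5 - 6.6558*h^4 + 1.206*h^3 - 40.1125*h^2 + 7.102*h + 1.0431)/(0.0576*h^8 - 0.4608*h^7 - 0.0288*h^6 + 3.6384*h^5 + 2.5524*h^4 + 9.4296*h^3 + 16.7872*h^2 + 2.8628*h + 17.7241)
(4) = 1.44 - 13.02*b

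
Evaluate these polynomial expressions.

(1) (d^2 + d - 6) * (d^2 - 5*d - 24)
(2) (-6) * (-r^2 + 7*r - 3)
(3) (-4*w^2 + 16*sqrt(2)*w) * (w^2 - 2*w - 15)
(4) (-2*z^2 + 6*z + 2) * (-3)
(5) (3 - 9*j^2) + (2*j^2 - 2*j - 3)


(1) = d^4 - 4*d^3 - 35*d^2 + 6*d + 144
(2) = 6*r^2 - 42*r + 18
(3) = -4*w^4 + 8*w^3 + 16*sqrt(2)*w^3 - 32*sqrt(2)*w^2 + 60*w^2 - 240*sqrt(2)*w
(4) = 6*z^2 - 18*z - 6
(5) = -7*j^2 - 2*j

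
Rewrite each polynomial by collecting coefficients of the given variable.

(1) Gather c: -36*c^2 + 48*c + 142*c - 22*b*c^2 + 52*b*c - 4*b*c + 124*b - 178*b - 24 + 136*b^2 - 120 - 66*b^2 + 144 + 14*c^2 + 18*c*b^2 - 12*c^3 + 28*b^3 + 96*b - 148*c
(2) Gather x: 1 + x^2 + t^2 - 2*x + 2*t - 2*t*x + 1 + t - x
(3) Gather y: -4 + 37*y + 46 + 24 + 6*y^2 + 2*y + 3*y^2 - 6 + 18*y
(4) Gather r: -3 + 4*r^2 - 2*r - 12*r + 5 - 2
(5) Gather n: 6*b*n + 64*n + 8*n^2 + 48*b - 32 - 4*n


(1) = 28*b^3 + 70*b^2 + 42*b - 12*c^3 + c^2*(-22*b - 22) + c*(18*b^2 + 48*b + 42)
(2) = t^2 + 3*t + x^2 + x*(-2*t - 3) + 2
(3) = 9*y^2 + 57*y + 60
(4) = 4*r^2 - 14*r
(5) = 48*b + 8*n^2 + n*(6*b + 60) - 32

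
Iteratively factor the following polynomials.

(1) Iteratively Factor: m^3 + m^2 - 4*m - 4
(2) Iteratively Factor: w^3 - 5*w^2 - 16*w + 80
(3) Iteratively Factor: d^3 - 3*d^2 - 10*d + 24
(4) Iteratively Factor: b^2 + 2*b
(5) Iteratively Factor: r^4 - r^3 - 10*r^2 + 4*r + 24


(1) = (m + 2)*(m^2 - m - 2) = (m - 2)*(m + 2)*(m + 1)
(2) = (w - 5)*(w^2 - 16) = (w - 5)*(w + 4)*(w - 4)
(3) = (d - 4)*(d^2 + d - 6) = (d - 4)*(d + 3)*(d - 2)
(4) = (b)*(b + 2)
(5) = (r + 2)*(r^3 - 3*r^2 - 4*r + 12) = (r - 2)*(r + 2)*(r^2 - r - 6) = (r - 2)*(r + 2)^2*(r - 3)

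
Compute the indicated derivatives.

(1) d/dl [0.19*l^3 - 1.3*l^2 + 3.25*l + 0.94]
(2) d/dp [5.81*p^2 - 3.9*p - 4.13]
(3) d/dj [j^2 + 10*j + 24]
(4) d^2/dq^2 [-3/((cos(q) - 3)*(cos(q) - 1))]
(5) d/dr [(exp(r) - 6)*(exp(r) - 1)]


(1) = 0.57*l^2 - 2.6*l + 3.25
(2) = 11.62*p - 3.9
(3) = 2*j + 10
(4) = 3*(4*sin(q)^4 - 6*sin(q)^2 + 27*cos(q) - 3*cos(3*q) - 24)/((cos(q) - 3)^3*(cos(q) - 1)^3)
(5) = (2*exp(r) - 7)*exp(r)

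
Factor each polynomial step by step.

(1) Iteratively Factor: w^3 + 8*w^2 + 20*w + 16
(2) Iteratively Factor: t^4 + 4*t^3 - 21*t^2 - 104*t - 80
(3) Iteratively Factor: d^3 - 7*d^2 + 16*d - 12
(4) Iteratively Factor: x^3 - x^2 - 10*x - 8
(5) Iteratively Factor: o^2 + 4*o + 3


(1) = (w + 2)*(w^2 + 6*w + 8) = (w + 2)*(w + 4)*(w + 2)
(2) = (t + 1)*(t^3 + 3*t^2 - 24*t - 80) = (t - 5)*(t + 1)*(t^2 + 8*t + 16) = (t - 5)*(t + 1)*(t + 4)*(t + 4)
(3) = (d - 2)*(d^2 - 5*d + 6) = (d - 2)^2*(d - 3)
(4) = (x + 1)*(x^2 - 2*x - 8) = (x - 4)*(x + 1)*(x + 2)
(5) = (o + 1)*(o + 3)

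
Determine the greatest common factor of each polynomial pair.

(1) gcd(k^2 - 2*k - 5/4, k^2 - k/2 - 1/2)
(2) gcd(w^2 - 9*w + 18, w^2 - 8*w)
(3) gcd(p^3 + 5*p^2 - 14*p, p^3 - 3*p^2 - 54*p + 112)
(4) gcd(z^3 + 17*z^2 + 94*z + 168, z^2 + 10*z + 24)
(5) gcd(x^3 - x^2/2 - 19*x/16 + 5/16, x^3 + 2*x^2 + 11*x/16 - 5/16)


(1) = gcd((k - 5/2)*(k + 1/2), (k - 1)*(k + 1/2)) = k + 1/2
(2) = gcd((w - 6)*(w - 3), w*(w - 8)) = 1
(3) = gcd(p*(p - 2)*(p + 7), (p - 8)*(p - 2)*(p + 7)) = p^2 + 5*p - 14
(4) = gcd((z + 4)*(z + 6)*(z + 7), (z + 4)*(z + 6)) = z^2 + 10*z + 24
(5) = x^2 + 3*x/4 - 1/4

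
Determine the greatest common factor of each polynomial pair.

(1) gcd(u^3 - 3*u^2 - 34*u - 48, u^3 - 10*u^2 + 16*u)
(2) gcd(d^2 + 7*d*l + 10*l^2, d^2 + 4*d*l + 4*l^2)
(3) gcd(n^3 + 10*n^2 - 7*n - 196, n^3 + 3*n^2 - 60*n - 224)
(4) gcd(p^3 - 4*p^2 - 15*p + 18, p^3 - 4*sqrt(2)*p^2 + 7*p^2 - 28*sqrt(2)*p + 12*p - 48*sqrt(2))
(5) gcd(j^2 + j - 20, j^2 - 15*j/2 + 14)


(1) = u - 8
(2) = d + 2*l
(3) = n + 7
(4) = gcd((p - 6)*(p - 1)*(p + 3), (p + 3)*(p + 4)*(p - 4*sqrt(2))) = p + 3
(5) = gcd((j - 4)*(j + 5), (j - 4)*(j - 7/2)) = j - 4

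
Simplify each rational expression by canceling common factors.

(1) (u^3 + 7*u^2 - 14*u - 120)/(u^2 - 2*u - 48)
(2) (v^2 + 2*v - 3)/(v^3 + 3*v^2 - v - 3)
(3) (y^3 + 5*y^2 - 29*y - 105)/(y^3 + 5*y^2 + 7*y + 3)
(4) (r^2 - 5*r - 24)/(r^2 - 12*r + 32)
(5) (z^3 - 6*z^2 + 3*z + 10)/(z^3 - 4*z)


(1) = (u^2 + u - 20)/(u - 8)
(2) = 1/(v + 1)
(3) = (y^2 + 2*y - 35)/(y^2 + 2*y + 1)
(4) = (r + 3)/(r - 4)
(5) = (z^2 - 4*z - 5)/(z^2 + 2*z)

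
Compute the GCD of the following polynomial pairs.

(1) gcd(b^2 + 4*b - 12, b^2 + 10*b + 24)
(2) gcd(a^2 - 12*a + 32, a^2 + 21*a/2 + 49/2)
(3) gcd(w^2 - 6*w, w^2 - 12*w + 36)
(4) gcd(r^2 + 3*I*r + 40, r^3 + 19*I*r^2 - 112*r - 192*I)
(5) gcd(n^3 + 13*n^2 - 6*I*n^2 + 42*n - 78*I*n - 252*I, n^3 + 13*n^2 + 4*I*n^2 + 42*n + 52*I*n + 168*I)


(1) = gcd((b - 2)*(b + 6), (b + 4)*(b + 6)) = b + 6
(2) = 1
(3) = gcd(w*(w - 6), (w - 6)^2) = w - 6
(4) = r + 8*I
(5) = gcd((n + 6)*(n + 7)*(n - 6*I), (n + 6)*(n + 7)*(n + 4*I)) = n^2 + 13*n + 42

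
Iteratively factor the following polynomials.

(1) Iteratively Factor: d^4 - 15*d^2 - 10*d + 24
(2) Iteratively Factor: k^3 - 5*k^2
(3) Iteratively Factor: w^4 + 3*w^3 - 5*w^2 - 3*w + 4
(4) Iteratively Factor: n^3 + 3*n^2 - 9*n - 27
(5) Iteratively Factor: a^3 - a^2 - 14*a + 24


(1) = (d - 1)*(d^3 + d^2 - 14*d - 24) = (d - 1)*(d + 2)*(d^2 - d - 12) = (d - 4)*(d - 1)*(d + 2)*(d + 3)
(2) = (k)*(k^2 - 5*k) = k*(k - 5)*(k)
(3) = (w - 1)*(w^3 + 4*w^2 - w - 4) = (w - 1)*(w + 4)*(w^2 - 1) = (w - 1)^2*(w + 4)*(w + 1)
(4) = (n - 3)*(n^2 + 6*n + 9) = (n - 3)*(n + 3)*(n + 3)
(5) = (a + 4)*(a^2 - 5*a + 6) = (a - 3)*(a + 4)*(a - 2)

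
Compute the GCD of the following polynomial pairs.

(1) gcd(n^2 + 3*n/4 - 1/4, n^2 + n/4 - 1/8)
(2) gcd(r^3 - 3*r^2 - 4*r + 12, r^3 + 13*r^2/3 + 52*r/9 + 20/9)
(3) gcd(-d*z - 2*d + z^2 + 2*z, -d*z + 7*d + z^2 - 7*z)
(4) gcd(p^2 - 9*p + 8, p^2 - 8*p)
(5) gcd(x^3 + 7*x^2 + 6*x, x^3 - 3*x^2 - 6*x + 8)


(1) = n - 1/4
(2) = r + 2
(3) = gcd((-d + z)*(z + 2), (-d + z)*(z - 7)) = -d + z
(4) = p - 8
(5) = 1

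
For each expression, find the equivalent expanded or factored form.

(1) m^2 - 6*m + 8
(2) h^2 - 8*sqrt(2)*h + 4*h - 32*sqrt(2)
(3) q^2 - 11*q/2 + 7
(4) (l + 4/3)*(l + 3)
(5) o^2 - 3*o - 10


(1) = (m - 4)*(m - 2)
(2) = (h + 4)*(h - 8*sqrt(2))
(3) = (q - 7/2)*(q - 2)
(4) = l^2 + 13*l/3 + 4
(5) = (o - 5)*(o + 2)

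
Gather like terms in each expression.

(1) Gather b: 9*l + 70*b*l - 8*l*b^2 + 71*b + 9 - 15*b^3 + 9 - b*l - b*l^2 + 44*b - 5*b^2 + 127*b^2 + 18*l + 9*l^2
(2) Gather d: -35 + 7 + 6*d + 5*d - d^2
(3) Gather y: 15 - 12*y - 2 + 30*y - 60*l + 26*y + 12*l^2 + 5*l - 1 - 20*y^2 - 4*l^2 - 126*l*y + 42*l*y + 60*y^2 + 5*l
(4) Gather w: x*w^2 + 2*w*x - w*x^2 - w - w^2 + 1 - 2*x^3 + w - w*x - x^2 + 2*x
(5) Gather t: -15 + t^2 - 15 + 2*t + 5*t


(1) = -15*b^3 + b^2*(122 - 8*l) + b*(-l^2 + 69*l + 115) + 9*l^2 + 27*l + 18
(2) = -d^2 + 11*d - 28
(3) = 8*l^2 - 50*l + 40*y^2 + y*(44 - 84*l) + 12
(4) = w^2*(x - 1) + w*(-x^2 + x) - 2*x^3 - x^2 + 2*x + 1
(5) = t^2 + 7*t - 30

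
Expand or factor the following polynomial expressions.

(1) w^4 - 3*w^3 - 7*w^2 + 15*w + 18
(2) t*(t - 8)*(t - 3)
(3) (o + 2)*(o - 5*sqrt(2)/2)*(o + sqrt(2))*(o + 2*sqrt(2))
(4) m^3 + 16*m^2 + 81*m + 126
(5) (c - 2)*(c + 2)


(1) = (w - 3)^2*(w + 1)*(w + 2)
(2) = t^3 - 11*t^2 + 24*t
(3) = o^4 + sqrt(2)*o^3/2 + 2*o^3 - 11*o^2 + sqrt(2)*o^2 - 22*o - 10*sqrt(2)*o - 20*sqrt(2)
(4) = (m + 3)*(m + 6)*(m + 7)
(5) = c^2 - 4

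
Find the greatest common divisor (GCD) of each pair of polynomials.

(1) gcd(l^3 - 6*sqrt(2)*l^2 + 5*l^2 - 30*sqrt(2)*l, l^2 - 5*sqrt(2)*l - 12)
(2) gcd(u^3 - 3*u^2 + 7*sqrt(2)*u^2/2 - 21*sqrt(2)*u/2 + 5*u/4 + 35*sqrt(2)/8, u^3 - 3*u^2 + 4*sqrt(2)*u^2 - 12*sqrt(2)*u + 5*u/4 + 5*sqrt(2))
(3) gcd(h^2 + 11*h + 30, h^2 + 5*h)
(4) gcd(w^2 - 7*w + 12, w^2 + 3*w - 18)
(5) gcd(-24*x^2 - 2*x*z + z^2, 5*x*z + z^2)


(1) = gcd(l*(l + 5)*(l - 6*sqrt(2)), (l - 6*sqrt(2))*(l + sqrt(2))) = l - 6*sqrt(2)
(2) = u^2 - 3*u + 5/4
(3) = h + 5
(4) = gcd((w - 4)*(w - 3), (w - 3)*(w + 6)) = w - 3
(5) = 1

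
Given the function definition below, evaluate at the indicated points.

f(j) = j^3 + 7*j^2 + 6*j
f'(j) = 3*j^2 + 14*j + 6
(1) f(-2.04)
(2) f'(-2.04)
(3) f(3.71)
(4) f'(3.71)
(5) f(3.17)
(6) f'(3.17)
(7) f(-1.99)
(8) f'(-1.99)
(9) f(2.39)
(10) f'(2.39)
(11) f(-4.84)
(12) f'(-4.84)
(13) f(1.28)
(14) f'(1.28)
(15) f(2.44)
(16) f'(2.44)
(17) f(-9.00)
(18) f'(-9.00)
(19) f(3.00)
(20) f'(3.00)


(1) = 8.40
(2) = -10.08
(3) = 169.67
(4) = 99.23
(5) = 121.22
(6) = 80.53
(7) = 7.90
(8) = -9.98
(9) = 67.98
(10) = 56.60
(11) = 21.56
(12) = 8.52
(13) = 21.25
(14) = 28.84
(15) = 70.84
(16) = 58.02
(17) = -216.00
(18) = 123.00
(19) = 108.00
(20) = 75.00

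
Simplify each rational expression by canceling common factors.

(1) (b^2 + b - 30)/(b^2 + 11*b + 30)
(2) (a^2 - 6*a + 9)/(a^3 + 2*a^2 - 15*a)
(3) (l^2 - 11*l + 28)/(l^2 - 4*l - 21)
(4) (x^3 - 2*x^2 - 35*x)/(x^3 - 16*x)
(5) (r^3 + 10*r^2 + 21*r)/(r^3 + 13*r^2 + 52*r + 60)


(1) = (b - 5)/(b + 5)
(2) = (a - 3)/(a^2 + 5*a)
(3) = (l - 4)/(l + 3)
(4) = (x^2 - 2*x - 35)/(x^2 - 16)
(5) = (r^3 + 10*r^2 + 21*r)/(r^3 + 13*r^2 + 52*r + 60)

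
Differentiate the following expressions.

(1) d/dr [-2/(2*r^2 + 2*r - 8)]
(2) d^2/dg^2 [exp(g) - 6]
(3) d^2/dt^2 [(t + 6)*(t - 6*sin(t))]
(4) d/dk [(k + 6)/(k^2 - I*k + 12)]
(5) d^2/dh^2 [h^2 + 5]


(1) = (2*r + 1)/(r^2 + r - 4)^2
(2) = exp(g)
(3) = 2*(3*t + 18)*sin(t) - 12*cos(t) + 2
(4) = (k^2 - I*k - (k + 6)*(2*k - I) + 12)/(k^2 - I*k + 12)^2
(5) = 2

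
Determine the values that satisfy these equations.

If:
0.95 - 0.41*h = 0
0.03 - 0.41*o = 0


Then:
h = 2.32
o = 0.07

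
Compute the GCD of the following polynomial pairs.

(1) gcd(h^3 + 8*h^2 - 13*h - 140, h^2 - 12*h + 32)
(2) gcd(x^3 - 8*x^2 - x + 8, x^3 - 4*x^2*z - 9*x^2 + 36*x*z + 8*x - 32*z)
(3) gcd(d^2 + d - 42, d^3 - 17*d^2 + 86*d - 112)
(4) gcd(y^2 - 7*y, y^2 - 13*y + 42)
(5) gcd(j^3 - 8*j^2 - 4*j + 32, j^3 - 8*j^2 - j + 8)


(1) = gcd((h - 4)*(h + 5)*(h + 7), (h - 8)*(h - 4)) = h - 4
(2) = gcd((x - 8)*(x - 1)*(x + 1), (x - 8)*(x - 1)*(x - 4*z)) = x^2 - 9*x + 8
(3) = gcd((d - 6)*(d + 7), (d - 8)*(d - 7)*(d - 2)) = 1
(4) = y - 7
(5) = gcd((j - 8)*(j - 2)*(j + 2), (j - 8)*(j - 1)*(j + 1)) = j - 8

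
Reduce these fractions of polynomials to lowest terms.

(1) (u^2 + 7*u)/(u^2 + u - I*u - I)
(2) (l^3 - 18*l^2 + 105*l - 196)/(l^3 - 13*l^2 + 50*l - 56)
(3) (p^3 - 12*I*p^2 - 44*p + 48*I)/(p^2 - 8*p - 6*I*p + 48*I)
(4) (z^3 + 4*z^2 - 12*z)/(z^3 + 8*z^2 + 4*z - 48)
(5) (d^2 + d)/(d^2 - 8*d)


(1) = (u^2 + 7*u)/(u^2 + u*(1 - I) - I)
(2) = (l - 7)/(l - 2)
(3) = (p^2 - 6*I*p - 8)/(p - 8)
(4) = z/(z + 4)
(5) = (d + 1)/(d - 8)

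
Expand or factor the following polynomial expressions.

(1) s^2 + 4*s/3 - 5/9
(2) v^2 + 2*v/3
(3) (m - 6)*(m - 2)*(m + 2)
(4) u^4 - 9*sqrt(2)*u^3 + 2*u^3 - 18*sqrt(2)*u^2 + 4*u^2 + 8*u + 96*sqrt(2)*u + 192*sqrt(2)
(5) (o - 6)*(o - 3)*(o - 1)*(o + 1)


(1) = (s - 1/3)*(s + 5/3)
(2) = v*(v + 2/3)
(3) = m^3 - 6*m^2 - 4*m + 24
(4) = (u + 2)*(u - 8*sqrt(2))*(u - 3*sqrt(2))*(u + 2*sqrt(2))
(5) = o^4 - 9*o^3 + 17*o^2 + 9*o - 18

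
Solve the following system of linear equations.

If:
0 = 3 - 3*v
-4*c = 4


Then:
c = -1
v = 1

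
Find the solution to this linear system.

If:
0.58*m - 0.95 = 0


Then:
m = 1.64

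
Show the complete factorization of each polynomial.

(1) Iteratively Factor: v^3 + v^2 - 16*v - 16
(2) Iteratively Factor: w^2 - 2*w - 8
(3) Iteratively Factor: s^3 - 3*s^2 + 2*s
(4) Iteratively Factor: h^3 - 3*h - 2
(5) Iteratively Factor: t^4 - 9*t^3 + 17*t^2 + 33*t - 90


(1) = (v + 4)*(v^2 - 3*v - 4) = (v - 4)*(v + 4)*(v + 1)
(2) = (w + 2)*(w - 4)
(3) = (s)*(s^2 - 3*s + 2) = s*(s - 2)*(s - 1)
(4) = (h + 1)*(h^2 - h - 2) = (h + 1)^2*(h - 2)
(5) = (t + 2)*(t^3 - 11*t^2 + 39*t - 45) = (t - 3)*(t + 2)*(t^2 - 8*t + 15) = (t - 3)^2*(t + 2)*(t - 5)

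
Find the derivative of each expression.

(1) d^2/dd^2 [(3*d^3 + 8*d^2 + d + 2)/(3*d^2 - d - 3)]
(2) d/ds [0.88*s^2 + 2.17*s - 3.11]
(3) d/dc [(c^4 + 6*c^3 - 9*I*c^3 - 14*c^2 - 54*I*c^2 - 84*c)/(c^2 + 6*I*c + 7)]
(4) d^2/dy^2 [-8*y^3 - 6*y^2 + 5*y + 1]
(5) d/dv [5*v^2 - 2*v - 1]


(1) = 2*(63*d^3 + 297*d^2 + 90*d + 89)/(27*d^6 - 27*d^5 - 72*d^4 + 53*d^3 + 72*d^2 - 27*d - 27)
(2) = 1.76*s + 2.17
(3) = (2*c^5 + c^4*(6 + 9*I) + c^3*(136 + 72*I) + c^2*(534 - 273*I) + c*(-196 - 756*I) - 588)/(c^4 + 12*I*c^3 - 22*c^2 + 84*I*c + 49)
(4) = -48*y - 12
(5) = 10*v - 2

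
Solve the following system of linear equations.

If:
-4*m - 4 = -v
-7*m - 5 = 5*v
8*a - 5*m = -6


Then:
a = -287/216
m = -25/27
v = 8/27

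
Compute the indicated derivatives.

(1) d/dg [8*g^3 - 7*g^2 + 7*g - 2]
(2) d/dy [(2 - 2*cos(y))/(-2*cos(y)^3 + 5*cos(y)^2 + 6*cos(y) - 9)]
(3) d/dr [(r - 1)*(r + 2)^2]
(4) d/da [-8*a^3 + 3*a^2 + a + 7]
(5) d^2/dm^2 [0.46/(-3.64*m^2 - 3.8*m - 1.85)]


(1) = 24*g^2 - 14*g + 7
(2) = 2*(4*cos(y) - 3)*sin(y)/((cos(y) - 3)^2*(2*cos(y) + 3)^2)
(3) = 3*r*(r + 2)
(4) = -24*a^2 + 6*a + 1
(5) = (12.189632*m^2 + 12.72544*m - 0.46*(7.28*m + 3.8)*(14.56*m + 7.6) + 6.19528)/(3.64*m^2 + 3.8*m + 1.85)^3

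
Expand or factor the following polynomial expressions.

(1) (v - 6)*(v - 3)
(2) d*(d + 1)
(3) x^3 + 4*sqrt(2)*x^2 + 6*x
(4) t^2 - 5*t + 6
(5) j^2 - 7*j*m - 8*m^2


(1) = v^2 - 9*v + 18
(2) = d^2 + d
(3) = x*(x + sqrt(2))*(x + 3*sqrt(2))
(4) = (t - 3)*(t - 2)
(5) = (j - 8*m)*(j + m)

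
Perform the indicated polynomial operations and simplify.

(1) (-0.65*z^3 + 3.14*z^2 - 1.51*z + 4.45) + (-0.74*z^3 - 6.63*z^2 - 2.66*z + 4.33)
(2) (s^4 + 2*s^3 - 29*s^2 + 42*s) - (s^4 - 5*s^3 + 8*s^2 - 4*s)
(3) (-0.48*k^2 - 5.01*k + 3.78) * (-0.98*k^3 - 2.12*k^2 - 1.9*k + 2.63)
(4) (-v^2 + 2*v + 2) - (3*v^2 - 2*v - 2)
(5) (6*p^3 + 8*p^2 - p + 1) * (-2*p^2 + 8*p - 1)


(1) = -1.39*z^3 - 3.49*z^2 - 4.17*z + 8.78
(2) = 7*s^3 - 37*s^2 + 46*s
(3) = 0.4704*k^5 + 5.9274*k^4 + 7.8288*k^3 + 0.243*k^2 - 20.3583*k + 9.9414
(4) = -4*v^2 + 4*v + 4
(5) = -12*p^5 + 32*p^4 + 60*p^3 - 18*p^2 + 9*p - 1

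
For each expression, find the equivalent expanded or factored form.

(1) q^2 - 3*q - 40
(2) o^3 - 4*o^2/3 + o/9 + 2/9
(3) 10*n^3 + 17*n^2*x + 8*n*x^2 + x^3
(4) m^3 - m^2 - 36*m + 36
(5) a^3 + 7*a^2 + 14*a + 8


(1) = (q - 8)*(q + 5)
(2) = (o - 1)*(o - 2/3)*(o + 1/3)
(3) = (n + x)*(2*n + x)*(5*n + x)
(4) = (m - 6)*(m - 1)*(m + 6)
(5) = (a + 1)*(a + 2)*(a + 4)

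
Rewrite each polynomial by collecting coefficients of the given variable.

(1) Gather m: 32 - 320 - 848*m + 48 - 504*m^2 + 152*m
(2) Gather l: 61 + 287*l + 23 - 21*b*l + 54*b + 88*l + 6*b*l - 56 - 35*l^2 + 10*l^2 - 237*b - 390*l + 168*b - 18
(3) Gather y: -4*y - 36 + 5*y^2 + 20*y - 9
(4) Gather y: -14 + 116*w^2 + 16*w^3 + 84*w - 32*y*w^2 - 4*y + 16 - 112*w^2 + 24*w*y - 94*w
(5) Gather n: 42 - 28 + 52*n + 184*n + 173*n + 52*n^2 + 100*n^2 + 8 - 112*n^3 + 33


(1) = -504*m^2 - 696*m - 240
(2) = -15*b - 25*l^2 + l*(-15*b - 15) + 10
(3) = 5*y^2 + 16*y - 45
(4) = 16*w^3 + 4*w^2 - 10*w + y*(-32*w^2 + 24*w - 4) + 2
(5) = -112*n^3 + 152*n^2 + 409*n + 55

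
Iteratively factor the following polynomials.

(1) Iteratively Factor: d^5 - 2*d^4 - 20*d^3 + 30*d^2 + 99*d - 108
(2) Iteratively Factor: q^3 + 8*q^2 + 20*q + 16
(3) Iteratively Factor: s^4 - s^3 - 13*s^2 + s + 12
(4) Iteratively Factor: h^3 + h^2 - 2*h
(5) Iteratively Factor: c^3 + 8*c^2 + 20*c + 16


(1) = (d + 3)*(d^4 - 5*d^3 - 5*d^2 + 45*d - 36) = (d - 1)*(d + 3)*(d^3 - 4*d^2 - 9*d + 36) = (d - 1)*(d + 3)^2*(d^2 - 7*d + 12) = (d - 3)*(d - 1)*(d + 3)^2*(d - 4)
(2) = (q + 2)*(q^2 + 6*q + 8) = (q + 2)*(q + 4)*(q + 2)
(3) = (s + 1)*(s^3 - 2*s^2 - 11*s + 12) = (s - 1)*(s + 1)*(s^2 - s - 12) = (s - 4)*(s - 1)*(s + 1)*(s + 3)
(4) = (h + 2)*(h^2 - h) = (h - 1)*(h + 2)*(h)
(5) = (c + 4)*(c^2 + 4*c + 4) = (c + 2)*(c + 4)*(c + 2)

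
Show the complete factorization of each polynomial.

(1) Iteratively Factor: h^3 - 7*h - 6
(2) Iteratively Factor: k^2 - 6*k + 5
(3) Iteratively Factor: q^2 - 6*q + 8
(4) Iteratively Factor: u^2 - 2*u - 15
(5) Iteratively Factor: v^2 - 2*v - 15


(1) = (h + 1)*(h^2 - h - 6) = (h + 1)*(h + 2)*(h - 3)
(2) = (k - 1)*(k - 5)
(3) = (q - 2)*(q - 4)
(4) = (u - 5)*(u + 3)
(5) = (v + 3)*(v - 5)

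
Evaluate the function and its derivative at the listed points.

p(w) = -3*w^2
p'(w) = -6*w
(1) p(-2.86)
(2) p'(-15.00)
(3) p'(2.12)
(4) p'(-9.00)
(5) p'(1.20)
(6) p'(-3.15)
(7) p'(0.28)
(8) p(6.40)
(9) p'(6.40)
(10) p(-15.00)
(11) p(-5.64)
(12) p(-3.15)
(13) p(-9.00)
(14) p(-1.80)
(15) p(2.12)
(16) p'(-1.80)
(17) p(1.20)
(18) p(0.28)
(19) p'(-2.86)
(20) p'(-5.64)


(1) = -24.54
(2) = 90.00
(3) = -12.72
(4) = 54.00
(5) = -7.20
(6) = 18.90
(7) = -1.68
(8) = -122.88
(9) = -38.40
(10) = -675.00
(11) = -95.43
(12) = -29.77
(13) = -243.00
(14) = -9.72
(15) = -13.48
(16) = 10.80
(17) = -4.32
(18) = -0.24
(19) = 17.16
(20) = 33.84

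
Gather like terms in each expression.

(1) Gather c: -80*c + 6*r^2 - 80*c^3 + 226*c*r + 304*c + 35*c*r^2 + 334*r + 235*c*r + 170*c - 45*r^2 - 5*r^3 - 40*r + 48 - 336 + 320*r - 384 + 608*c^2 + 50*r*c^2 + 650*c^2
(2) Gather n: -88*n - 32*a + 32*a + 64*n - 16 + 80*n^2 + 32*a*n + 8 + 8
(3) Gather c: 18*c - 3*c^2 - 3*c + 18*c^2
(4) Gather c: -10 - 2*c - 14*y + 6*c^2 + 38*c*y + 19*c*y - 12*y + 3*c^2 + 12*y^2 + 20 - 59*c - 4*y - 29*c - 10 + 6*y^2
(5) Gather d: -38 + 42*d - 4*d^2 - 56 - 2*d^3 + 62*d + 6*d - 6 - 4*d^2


(1) = -80*c^3 + c^2*(50*r + 1258) + c*(35*r^2 + 461*r + 394) - 5*r^3 - 39*r^2 + 614*r - 672
(2) = 80*n^2 + n*(32*a - 24)
(3) = 15*c^2 + 15*c
(4) = 9*c^2 + c*(57*y - 90) + 18*y^2 - 30*y
(5) = -2*d^3 - 8*d^2 + 110*d - 100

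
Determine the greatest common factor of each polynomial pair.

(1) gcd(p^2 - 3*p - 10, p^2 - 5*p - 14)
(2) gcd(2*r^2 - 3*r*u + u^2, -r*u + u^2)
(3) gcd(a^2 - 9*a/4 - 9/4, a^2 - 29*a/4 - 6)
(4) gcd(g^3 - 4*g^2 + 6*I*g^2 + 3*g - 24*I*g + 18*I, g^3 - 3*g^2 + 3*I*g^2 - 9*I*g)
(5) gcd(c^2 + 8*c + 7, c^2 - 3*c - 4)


(1) = p + 2
(2) = gcd((-2*r + u)*(-r + u), u*(-r + u)) = r - u
(3) = a + 3/4
(4) = gcd((g - 3)*(g - 1)*(g + 6*I), g*(g - 3)*(g + 3*I)) = g - 3
(5) = gcd((c + 1)*(c + 7), (c - 4)*(c + 1)) = c + 1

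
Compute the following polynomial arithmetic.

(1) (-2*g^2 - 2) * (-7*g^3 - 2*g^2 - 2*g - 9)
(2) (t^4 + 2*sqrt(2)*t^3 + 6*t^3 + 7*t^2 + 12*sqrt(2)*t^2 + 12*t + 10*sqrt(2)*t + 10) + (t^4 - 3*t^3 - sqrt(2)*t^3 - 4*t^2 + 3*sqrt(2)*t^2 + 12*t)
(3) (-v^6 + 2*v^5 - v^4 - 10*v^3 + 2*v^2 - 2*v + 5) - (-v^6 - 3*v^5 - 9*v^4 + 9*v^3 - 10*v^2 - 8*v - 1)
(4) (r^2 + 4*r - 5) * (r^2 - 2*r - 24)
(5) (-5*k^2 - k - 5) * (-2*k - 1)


(1) = 14*g^5 + 4*g^4 + 18*g^3 + 22*g^2 + 4*g + 18
(2) = 2*t^4 + sqrt(2)*t^3 + 3*t^3 + 3*t^2 + 15*sqrt(2)*t^2 + 10*sqrt(2)*t + 24*t + 10
(3) = 5*v^5 + 8*v^4 - 19*v^3 + 12*v^2 + 6*v + 6
(4) = r^4 + 2*r^3 - 37*r^2 - 86*r + 120
(5) = 10*k^3 + 7*k^2 + 11*k + 5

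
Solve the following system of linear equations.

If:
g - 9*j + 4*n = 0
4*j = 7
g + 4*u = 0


Then:
g = -4*u
j = 7/4
n = u + 63/16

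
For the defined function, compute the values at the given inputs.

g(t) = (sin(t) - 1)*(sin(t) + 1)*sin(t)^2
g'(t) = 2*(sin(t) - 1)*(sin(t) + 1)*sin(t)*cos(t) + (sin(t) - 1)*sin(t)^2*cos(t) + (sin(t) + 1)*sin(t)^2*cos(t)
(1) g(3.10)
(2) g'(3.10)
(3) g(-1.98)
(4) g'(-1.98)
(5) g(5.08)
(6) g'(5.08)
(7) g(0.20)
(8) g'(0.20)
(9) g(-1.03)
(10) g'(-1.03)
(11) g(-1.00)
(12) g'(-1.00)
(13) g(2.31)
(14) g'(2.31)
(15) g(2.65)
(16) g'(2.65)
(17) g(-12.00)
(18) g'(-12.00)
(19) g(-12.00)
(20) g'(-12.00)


(1) = -0.00
(2) = 0.08
(3) = -0.13
(4) = 0.50
(5) = -0.11
(6) = -0.50
(7) = -0.04
(8) = -0.36
(9) = -0.19
(10) = -0.41
(11) = -0.21
(12) = -0.38
(13) = -0.25
(14) = -0.09
(15) = -0.17
(16) = 0.46
(17) = -0.21
(18) = -0.38
(19) = -0.21
(20) = -0.38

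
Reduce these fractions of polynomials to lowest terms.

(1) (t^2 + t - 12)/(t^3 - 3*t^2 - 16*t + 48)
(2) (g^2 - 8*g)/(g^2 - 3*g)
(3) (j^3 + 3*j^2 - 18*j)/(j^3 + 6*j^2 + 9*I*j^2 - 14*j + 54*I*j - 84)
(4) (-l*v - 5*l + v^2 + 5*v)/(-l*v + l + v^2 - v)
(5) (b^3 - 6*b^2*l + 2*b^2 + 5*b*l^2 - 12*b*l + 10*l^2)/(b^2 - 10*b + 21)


(1) = 1/(t - 4)
(2) = (g - 8)/(g - 3)
(3) = (j^2 - 3*j)/(j^2 + 9*I*j - 14)
(4) = (v + 5)/(v - 1)
(5) = (b^3 - 6*b^2*l + 2*b^2 + 5*b*l^2 - 12*b*l + 10*l^2)/(b^2 - 10*b + 21)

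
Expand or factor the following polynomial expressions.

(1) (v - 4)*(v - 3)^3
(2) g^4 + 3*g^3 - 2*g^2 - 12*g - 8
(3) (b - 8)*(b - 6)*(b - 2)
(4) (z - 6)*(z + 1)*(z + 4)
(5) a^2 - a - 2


(1) = v^4 - 13*v^3 + 63*v^2 - 135*v + 108
(2) = (g - 2)*(g + 1)*(g + 2)^2
(3) = b^3 - 16*b^2 + 76*b - 96
(4) = z^3 - z^2 - 26*z - 24
(5) = (a - 2)*(a + 1)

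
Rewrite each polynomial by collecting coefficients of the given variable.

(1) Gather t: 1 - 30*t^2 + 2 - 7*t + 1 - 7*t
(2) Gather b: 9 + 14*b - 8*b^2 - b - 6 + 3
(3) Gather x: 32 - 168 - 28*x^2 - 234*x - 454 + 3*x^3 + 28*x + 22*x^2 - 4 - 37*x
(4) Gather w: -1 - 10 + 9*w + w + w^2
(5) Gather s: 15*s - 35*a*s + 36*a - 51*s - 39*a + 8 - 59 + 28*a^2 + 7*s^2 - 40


(1) = -30*t^2 - 14*t + 4
(2) = -8*b^2 + 13*b + 6
(3) = 3*x^3 - 6*x^2 - 243*x - 594
(4) = w^2 + 10*w - 11
(5) = 28*a^2 - 3*a + 7*s^2 + s*(-35*a - 36) - 91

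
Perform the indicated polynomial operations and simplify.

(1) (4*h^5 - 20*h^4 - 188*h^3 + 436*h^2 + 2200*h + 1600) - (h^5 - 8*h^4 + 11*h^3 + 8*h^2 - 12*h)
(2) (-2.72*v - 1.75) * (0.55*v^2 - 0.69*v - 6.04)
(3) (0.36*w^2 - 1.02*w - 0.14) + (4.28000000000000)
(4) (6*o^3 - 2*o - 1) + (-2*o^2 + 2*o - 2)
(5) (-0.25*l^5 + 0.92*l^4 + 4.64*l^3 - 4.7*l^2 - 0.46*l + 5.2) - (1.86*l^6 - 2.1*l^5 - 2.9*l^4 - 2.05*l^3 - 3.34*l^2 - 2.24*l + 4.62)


(1) = 3*h^5 - 12*h^4 - 199*h^3 + 428*h^2 + 2212*h + 1600
(2) = -1.496*v^3 + 0.9143*v^2 + 17.6363*v + 10.57
(3) = 0.36*w^2 - 1.02*w + 4.14
(4) = 6*o^3 - 2*o^2 - 3
(5) = -1.86*l^6 + 1.85*l^5 + 3.82*l^4 + 6.69*l^3 - 1.36*l^2 + 1.78*l + 0.58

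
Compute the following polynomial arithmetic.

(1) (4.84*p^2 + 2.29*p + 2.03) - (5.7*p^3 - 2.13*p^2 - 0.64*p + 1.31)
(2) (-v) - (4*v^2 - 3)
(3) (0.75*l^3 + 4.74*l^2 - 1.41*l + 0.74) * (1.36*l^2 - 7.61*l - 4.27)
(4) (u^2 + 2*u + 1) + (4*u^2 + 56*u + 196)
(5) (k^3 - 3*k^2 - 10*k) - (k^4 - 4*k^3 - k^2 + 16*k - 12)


(1) = -5.7*p^3 + 6.97*p^2 + 2.93*p + 0.72
(2) = -4*v^2 - v + 3
(3) = 1.02*l^5 + 0.7389*l^4 - 41.1915*l^3 - 8.5033*l^2 + 0.3893*l - 3.1598
(4) = 5*u^2 + 58*u + 197
(5) = -k^4 + 5*k^3 - 2*k^2 - 26*k + 12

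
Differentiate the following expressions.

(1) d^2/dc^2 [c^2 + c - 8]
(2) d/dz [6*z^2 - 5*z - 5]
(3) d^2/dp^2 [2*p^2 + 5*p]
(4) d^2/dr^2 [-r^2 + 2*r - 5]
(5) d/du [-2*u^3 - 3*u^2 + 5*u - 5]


(1) = 2
(2) = 12*z - 5
(3) = 4
(4) = -2
(5) = -6*u^2 - 6*u + 5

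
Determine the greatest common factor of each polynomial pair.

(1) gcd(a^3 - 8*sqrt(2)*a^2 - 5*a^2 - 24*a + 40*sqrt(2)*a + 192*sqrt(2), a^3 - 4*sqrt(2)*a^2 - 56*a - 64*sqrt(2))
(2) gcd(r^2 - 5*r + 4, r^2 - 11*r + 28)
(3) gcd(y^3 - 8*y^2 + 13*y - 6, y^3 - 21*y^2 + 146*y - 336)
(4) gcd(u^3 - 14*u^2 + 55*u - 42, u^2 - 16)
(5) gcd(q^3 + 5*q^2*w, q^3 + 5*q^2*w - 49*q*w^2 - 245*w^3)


(1) = a - 8*sqrt(2)
(2) = r - 4
(3) = y - 6
(4) = gcd((u - 7)*(u - 6)*(u - 1), (u - 4)*(u + 4)) = 1
(5) = q + 5*w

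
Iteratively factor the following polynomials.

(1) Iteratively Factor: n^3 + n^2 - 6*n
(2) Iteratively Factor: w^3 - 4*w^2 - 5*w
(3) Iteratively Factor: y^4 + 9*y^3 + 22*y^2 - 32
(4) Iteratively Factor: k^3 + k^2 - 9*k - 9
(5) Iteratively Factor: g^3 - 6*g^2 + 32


(1) = (n)*(n^2 + n - 6) = n*(n - 2)*(n + 3)
(2) = (w)*(w^2 - 4*w - 5) = w*(w + 1)*(w - 5)
(3) = (y + 2)*(y^3 + 7*y^2 + 8*y - 16) = (y - 1)*(y + 2)*(y^2 + 8*y + 16) = (y - 1)*(y + 2)*(y + 4)*(y + 4)
(4) = (k + 3)*(k^2 - 2*k - 3) = (k + 1)*(k + 3)*(k - 3)
(5) = (g - 4)*(g^2 - 2*g - 8) = (g - 4)*(g + 2)*(g - 4)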